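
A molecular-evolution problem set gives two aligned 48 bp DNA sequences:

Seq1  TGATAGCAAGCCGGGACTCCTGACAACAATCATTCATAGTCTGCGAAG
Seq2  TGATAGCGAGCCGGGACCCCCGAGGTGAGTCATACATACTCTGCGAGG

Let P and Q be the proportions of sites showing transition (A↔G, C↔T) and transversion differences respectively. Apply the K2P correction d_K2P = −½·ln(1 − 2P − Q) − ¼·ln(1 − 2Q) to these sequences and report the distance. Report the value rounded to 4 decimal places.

0.2770

Mismatches occur at site 8 (A↔G, transition), site 18 (T↔C, transition), site 21 (T↔C, transition), site 24 (C↔G, transversion), site 25 (A↔G, transition), site 26 (A↔T, transversion), site 27 (C↔G, transversion), site 29 (A↔G, transition), site 34 (T↔A, transversion), site 39 (G↔C, transversion), site 47 (A↔G, transition).
Of the 11 differences, 6 transitions and 5 transversions over 48 sites: P = 6/48 = 0.125000, Q = 5/48 = 0.104167.
d = −0.5·ln(0.645833) − 0.25·ln(0.791666) = −0.5·(-0.437214) − 0.25·(-0.233616) = 0.2770.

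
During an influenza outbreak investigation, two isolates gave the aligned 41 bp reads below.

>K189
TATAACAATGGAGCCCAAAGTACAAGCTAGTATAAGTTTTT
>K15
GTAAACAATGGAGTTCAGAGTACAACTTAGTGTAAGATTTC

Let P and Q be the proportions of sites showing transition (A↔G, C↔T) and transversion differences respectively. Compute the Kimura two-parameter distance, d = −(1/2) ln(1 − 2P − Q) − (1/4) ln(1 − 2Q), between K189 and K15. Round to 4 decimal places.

Mismatches occur at site 1 (T/G, transversion), site 2 (A/T, transversion), site 3 (T/A, transversion), site 14 (C/T, transition), site 15 (C/T, transition), site 18 (A/G, transition), site 26 (G/C, transversion), site 27 (C/T, transition), site 32 (A/G, transition), site 37 (T/A, transversion), site 41 (T/C, transition).
Of the 11 differences, 6 transitions and 5 transversions over 41 sites: P = 6/41 = 0.146341, Q = 5/41 = 0.121951.
d = −0.5·ln(0.585367) − 0.25·ln(0.756098) = −0.5·(-0.535516) − 0.25·(-0.279584) = 0.3377.

0.3377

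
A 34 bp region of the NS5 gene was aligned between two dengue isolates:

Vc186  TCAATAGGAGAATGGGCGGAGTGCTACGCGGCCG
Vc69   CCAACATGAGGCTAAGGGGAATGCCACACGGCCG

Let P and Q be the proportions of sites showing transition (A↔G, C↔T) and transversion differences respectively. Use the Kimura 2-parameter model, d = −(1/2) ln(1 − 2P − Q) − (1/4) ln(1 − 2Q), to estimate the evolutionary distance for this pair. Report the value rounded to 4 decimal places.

0.4577

Mismatches occur at site 1 (T→C, transition), site 5 (T→C, transition), site 7 (G→T, transversion), site 11 (A→G, transition), site 12 (A→C, transversion), site 14 (G→A, transition), site 15 (G→A, transition), site 17 (C→G, transversion), site 21 (G→A, transition), site 25 (T→C, transition), site 28 (G→A, transition).
Of the 11 differences, 8 transitions and 3 transversions over 34 sites: P = 8/34 = 0.235294, Q = 3/34 = 0.088235.
d = −0.5·ln(0.441177) − 0.25·ln(0.823530) = −0.5·(-0.818309) − 0.25·(-0.194155) = 0.4577.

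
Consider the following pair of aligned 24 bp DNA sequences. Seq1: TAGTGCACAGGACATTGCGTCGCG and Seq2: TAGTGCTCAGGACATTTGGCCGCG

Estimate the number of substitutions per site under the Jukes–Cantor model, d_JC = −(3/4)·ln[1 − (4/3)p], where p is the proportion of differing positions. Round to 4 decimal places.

0.1885

Mismatches occur at site 7 (A/T), site 17 (G/T), site 18 (C/G), site 20 (T/C).
p = 4/24 = 0.166667.
d = −0.75 · ln(1 − (4/3)·0.166667) = −0.75 · ln(0.777777) = −0.75 · (-0.251315) = 0.1885.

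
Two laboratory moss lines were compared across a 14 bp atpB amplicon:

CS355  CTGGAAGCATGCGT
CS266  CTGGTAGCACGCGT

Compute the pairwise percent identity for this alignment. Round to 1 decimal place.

The sequences differ at positions 5 (A/T), 10 (T/C).
12 of the 14 sites match, so the percent identity is 12/14 × 100 = 85.7%.

85.7%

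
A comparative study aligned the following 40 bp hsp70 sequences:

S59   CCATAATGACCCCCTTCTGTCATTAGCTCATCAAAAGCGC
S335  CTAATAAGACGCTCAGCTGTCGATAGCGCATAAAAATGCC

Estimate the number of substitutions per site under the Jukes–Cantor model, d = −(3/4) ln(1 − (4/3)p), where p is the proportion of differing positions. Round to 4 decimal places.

The sequences differ at positions 2 (C/T), 4 (T/A), 5 (A/T), 7 (T/A), 11 (C/G), 13 (C/T), 15 (T/A), 16 (T/G), 22 (A/G), 23 (T/A), 28 (T/G), 32 (C/A), 37 (G/T), 38 (C/G), 39 (G/C).
p = 15/40 = 0.375000.
d = −0.75 · ln(1 − (4/3)·0.375000) = −0.75 · ln(0.500000) = −0.75 · (-0.693147) = 0.5199.

0.5199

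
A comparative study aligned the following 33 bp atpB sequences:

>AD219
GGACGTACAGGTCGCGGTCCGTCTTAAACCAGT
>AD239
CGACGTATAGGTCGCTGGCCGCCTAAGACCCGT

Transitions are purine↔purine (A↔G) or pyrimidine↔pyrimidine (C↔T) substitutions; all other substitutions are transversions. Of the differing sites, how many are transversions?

Mismatches occur at site 1 (G→C, transversion), site 8 (C→T, transition), site 16 (G→T, transversion), site 18 (T→G, transversion), site 22 (T→C, transition), site 25 (T→A, transversion), site 27 (A→G, transition), site 31 (A→C, transversion).
Of the 8 differences, 3 transitions and 5 transversions, so the answer is 5.

5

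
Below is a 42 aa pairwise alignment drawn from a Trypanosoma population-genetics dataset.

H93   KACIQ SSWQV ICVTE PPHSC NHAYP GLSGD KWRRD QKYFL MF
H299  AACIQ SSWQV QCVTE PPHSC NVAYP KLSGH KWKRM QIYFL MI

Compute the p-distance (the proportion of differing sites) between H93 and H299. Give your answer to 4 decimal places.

The sequences differ at positions 1 (K/A), 11 (I/Q), 22 (H/V), 26 (G/K), 30 (D/H), 33 (R/K), 35 (D/M), 37 (K/I), 42 (F/I).
There are 9 differences over 42 sites, so p = 9/42 = 0.2143.

0.2143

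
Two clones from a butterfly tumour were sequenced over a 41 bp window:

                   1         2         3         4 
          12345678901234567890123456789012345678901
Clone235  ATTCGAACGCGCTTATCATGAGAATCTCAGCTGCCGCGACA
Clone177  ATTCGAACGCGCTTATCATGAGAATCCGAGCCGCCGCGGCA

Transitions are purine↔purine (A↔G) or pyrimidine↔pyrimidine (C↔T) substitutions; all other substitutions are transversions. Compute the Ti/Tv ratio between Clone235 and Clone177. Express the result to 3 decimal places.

3.000

Mismatches occur at site 27 (T↔C, transition), site 28 (C↔G, transversion), site 32 (T↔C, transition), site 39 (A↔G, transition).
Of the 4 differences, 3 transitions and 1 transversion, so Ti/Tv = 3/1 = 3.000.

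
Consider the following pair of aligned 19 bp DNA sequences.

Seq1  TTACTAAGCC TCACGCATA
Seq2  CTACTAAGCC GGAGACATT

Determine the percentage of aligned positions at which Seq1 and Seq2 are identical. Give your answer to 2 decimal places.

Mismatches occur at site 1 (T/C), site 11 (T/G), site 12 (C/G), site 14 (C/G), site 15 (G/A), site 19 (A/T).
13 of the 19 sites match, so the percent identity is 13/19 × 100 = 68.42%.

68.42%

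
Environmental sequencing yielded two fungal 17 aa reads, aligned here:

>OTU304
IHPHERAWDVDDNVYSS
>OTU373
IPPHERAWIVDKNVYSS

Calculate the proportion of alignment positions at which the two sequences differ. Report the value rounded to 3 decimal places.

Differing sites — 2:H/P; 9:D/I; 12:D/K.
There are 3 differences over 17 sites, so p = 3/17 = 0.176.

0.176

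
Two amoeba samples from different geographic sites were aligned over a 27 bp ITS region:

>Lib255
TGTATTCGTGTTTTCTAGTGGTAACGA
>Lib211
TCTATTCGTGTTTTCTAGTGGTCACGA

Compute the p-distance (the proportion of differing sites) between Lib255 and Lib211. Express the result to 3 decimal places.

Mismatches occur at site 2 (G/C), site 23 (A/C).
There are 2 differences over 27 sites, so p = 2/27 = 0.074.

0.074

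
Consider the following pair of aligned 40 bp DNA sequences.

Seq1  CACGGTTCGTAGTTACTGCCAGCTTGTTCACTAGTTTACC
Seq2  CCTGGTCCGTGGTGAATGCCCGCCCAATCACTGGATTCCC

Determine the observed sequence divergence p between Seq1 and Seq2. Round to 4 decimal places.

Differing sites — 2:A/C; 3:C/T; 7:T/C; 11:A/G; 14:T/G; 16:C/A; 21:A/C; 24:T/C; 25:T/C; 26:G/A; 27:T/A; 33:A/G; 35:T/A; 38:A/C.
There are 14 differences over 40 sites, so p = 14/40 = 0.3500.

0.3500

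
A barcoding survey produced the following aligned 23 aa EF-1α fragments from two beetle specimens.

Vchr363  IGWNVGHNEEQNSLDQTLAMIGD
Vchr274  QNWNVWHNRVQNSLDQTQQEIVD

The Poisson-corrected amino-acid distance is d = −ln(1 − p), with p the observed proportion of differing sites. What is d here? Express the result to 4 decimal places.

The sequences differ at positions 1 (I/Q), 2 (G/N), 6 (G/W), 9 (E/R), 10 (E/V), 18 (L/Q), 19 (A/Q), 20 (M/E), 22 (G/V).
p = 9/23 = 0.391304.
d = −ln(1 − 0.391304) = −ln(0.608696) = 0.4964.

0.4964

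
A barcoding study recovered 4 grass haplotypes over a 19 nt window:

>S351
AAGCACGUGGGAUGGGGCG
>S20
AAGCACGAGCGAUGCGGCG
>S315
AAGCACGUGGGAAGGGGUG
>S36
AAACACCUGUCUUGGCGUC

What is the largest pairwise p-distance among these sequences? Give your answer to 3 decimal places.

Pairwise Hamming distances:
  S351 vs S20: 3
  S351 vs S315: 2
  S351 vs S36: 8
  S20 vs S315: 5
  S20 vs S36: 10
  S315 vs S36: 8
The largest is 10 mismatches, between S20 and S36; p = 10/19 = 0.526.

0.526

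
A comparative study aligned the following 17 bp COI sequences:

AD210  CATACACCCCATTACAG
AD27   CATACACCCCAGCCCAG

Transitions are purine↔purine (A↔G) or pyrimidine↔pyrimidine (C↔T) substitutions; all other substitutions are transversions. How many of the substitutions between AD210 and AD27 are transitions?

The sequences differ at positions 12 (T/G, transversion), 13 (T/C, transition), 14 (A/C, transversion).
Of the 3 differences, 1 transition and 2 transversions, so the answer is 1.

1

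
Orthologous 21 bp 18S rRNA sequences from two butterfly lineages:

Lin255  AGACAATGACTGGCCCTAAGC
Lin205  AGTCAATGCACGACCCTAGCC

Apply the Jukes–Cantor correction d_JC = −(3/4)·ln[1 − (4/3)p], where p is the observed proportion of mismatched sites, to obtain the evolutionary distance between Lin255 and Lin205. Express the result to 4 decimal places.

The sequences differ at positions 3 (A/T), 9 (A/C), 10 (C/A), 11 (T/C), 13 (G/A), 19 (A/G), 20 (G/C).
p = 7/21 = 0.333333.
d = −0.75 · ln(1 − (4/3)·0.333333) = −0.75 · ln(0.555556) = −0.75 · (-0.587786) = 0.4408.

0.4408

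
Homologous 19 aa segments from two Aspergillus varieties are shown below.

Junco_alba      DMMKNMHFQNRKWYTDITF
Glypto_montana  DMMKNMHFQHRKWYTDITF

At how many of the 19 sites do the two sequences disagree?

1

Differing sites — 10:N/H.
That gives 1 mismatch out of 19 aligned sites, so the Hamming distance is 1.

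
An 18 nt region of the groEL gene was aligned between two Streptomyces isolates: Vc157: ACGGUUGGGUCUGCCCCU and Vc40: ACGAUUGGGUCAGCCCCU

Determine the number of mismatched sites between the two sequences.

The sequences differ at positions 4 (G/A), 12 (U/A).
That gives 2 mismatches out of 18 aligned sites, so the Hamming distance is 2.

2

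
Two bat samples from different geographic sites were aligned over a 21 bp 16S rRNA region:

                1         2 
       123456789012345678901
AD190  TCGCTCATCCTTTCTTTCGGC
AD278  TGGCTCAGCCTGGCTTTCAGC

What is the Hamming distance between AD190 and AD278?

5

Differing sites — 2:C/G; 8:T/G; 12:T/G; 13:T/G; 19:G/A.
That gives 5 mismatches out of 21 aligned sites, so the Hamming distance is 5.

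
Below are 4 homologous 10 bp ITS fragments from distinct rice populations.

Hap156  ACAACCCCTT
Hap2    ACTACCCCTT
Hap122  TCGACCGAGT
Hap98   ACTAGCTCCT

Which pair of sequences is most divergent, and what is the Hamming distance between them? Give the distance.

6

Pairwise Hamming distances:
  Hap156 vs Hap2: 1
  Hap156 vs Hap122: 5
  Hap156 vs Hap98: 4
  Hap2 vs Hap122: 5
  Hap2 vs Hap98: 3
  Hap122 vs Hap98: 6
The largest is 6, between Hap122 and Hap98.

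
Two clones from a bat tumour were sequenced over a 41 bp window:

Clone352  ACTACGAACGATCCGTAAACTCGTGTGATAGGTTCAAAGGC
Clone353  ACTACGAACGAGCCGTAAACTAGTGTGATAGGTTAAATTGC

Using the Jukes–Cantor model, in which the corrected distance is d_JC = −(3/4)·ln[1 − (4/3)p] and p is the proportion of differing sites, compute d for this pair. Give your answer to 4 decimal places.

Differing sites — 12:T/G; 22:C/A; 35:C/A; 38:A/T; 39:G/T.
p = 5/41 = 0.121951.
d = −0.75 · ln(1 − (4/3)·0.121951) = −0.75 · ln(0.837399) = −0.75 · (-0.177455) = 0.1331.

0.1331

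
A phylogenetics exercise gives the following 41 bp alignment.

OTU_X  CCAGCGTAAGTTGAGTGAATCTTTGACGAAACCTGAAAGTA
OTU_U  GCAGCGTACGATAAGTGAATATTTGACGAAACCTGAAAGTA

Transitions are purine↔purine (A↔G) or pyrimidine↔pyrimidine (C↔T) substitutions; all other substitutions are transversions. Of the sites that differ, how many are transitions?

1

Differing sites — 1:C/G (Tv); 9:A/C (Tv); 11:T/A (Tv); 13:G/A (Ti); 21:C/A (Tv).
Of the 5 differences, 1 transition and 4 transversions, so the answer is 1.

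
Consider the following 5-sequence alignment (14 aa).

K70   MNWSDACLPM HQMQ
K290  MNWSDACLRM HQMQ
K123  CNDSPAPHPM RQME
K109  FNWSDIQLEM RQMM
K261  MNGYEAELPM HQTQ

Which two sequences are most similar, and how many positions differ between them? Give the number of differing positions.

Pairwise Hamming distances:
  K70 vs K290: 1
  K70 vs K123: 7
  K70 vs K109: 6
  K70 vs K261: 5
  K290 vs K123: 8
  K290 vs K109: 6
  K290 vs K261: 6
  K123 vs K109: 8
  K123 vs K261: 9
  K109 vs K261: 10
The smallest is 1, between K70 and K290.

1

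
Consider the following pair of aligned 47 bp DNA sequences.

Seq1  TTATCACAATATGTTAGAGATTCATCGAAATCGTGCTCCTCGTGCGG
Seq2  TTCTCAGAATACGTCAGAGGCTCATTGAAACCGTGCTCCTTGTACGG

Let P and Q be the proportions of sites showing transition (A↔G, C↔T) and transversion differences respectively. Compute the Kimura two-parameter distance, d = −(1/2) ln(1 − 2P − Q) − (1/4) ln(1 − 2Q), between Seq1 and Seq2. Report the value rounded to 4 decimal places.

0.2637

Mismatches occur at site 3 (A/C, transversion), site 7 (C/G, transversion), site 12 (T/C, transition), site 15 (T/C, transition), site 20 (A/G, transition), site 21 (T/C, transition), site 26 (C/T, transition), site 31 (T/C, transition), site 41 (C/T, transition), site 44 (G/A, transition).
Of the 10 differences, 8 transitions and 2 transversions over 47 sites: P = 8/47 = 0.170213, Q = 2/47 = 0.042553.
d = −0.5·ln(0.617021) − 0.25·ln(0.914894) = −0.5·(-0.482852) − 0.25·(-0.088947) = 0.2637.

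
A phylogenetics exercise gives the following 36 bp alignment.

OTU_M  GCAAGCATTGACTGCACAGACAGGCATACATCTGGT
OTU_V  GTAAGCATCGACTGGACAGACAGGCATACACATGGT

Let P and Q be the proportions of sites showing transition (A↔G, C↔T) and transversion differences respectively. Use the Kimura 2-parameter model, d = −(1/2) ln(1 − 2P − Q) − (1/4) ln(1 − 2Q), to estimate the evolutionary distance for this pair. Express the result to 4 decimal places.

Mismatches occur at site 2 (C/T, transition), site 9 (T/C, transition), site 15 (C/G, transversion), site 31 (T/C, transition), site 32 (C/A, transversion).
Of the 5 differences, 3 transitions and 2 transversions over 36 sites: P = 3/36 = 0.083333, Q = 2/36 = 0.055556.
d = −0.5·ln(0.777778) − 0.25·ln(0.888888) = −0.5·(-0.251314) − 0.25·(-0.117784) = 0.1551.

0.1551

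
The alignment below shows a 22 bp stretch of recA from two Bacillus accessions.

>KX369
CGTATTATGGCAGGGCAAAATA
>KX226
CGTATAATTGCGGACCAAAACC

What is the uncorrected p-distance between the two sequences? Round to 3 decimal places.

0.318

Mismatches occur at site 6 (T→A), site 9 (G→T), site 12 (A→G), site 14 (G→A), site 15 (G→C), site 21 (T→C), site 22 (A→C).
There are 7 differences over 22 sites, so p = 7/22 = 0.318.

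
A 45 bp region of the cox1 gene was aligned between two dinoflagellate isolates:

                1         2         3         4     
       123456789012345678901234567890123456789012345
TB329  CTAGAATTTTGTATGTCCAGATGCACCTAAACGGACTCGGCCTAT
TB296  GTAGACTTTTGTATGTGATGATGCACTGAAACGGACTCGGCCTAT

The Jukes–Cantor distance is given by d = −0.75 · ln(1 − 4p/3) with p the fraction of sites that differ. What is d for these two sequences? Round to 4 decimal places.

The sequences differ at positions 1 (C/G), 6 (A/C), 17 (C/G), 18 (C/A), 19 (A/T), 27 (C/T), 28 (T/G).
p = 7/45 = 0.155556.
d = −0.75 · ln(1 − (4/3)·0.155556) = −0.75 · ln(0.792592) = −0.75 · (-0.232447) = 0.1743.

0.1743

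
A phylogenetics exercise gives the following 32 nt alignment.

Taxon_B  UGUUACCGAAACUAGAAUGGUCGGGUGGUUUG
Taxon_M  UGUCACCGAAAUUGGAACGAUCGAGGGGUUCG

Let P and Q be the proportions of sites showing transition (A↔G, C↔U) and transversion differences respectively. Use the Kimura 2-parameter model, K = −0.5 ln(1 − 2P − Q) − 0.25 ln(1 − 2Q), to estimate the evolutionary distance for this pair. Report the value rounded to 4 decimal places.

Mismatches occur at site 4 (U↔C, transition), site 12 (C↔U, transition), site 14 (A↔G, transition), site 18 (U↔C, transition), site 20 (G↔A, transition), site 24 (G↔A, transition), site 26 (U↔G, transversion), site 31 (U↔C, transition).
Of the 8 differences, 7 transitions and 1 transversion over 32 sites: P = 7/32 = 0.218750, Q = 1/32 = 0.031250.
d = −0.5·ln(0.531250) − 0.25·ln(0.937500) = −0.5·(-0.632523) − 0.25·(-0.064539) = 0.3324.

0.3324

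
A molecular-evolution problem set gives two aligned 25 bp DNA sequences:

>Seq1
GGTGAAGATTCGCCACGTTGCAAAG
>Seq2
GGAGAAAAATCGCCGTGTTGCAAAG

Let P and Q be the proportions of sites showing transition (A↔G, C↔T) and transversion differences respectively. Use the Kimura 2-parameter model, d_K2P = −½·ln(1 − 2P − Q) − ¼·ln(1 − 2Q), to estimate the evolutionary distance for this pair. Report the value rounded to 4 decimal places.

0.2364

The sequences differ at positions 3 (T/A, transversion), 7 (G/A, transition), 9 (T/A, transversion), 15 (A/G, transition), 16 (C/T, transition).
Of the 5 differences, 3 transitions and 2 transversions over 25 sites: P = 3/25 = 0.120000, Q = 2/25 = 0.080000.
d = −0.5·ln(0.680000) − 0.25·ln(0.840000) = −0.5·(-0.385662) − 0.25·(-0.174353) = 0.2364.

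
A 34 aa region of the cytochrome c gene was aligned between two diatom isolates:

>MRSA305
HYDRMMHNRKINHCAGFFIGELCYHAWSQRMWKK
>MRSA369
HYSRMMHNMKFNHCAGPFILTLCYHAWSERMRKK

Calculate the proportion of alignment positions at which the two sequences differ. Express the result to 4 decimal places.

Differing sites — 3:D/S; 9:R/M; 11:I/F; 17:F/P; 20:G/L; 21:E/T; 29:Q/E; 32:W/R.
There are 8 differences over 34 sites, so p = 8/34 = 0.2353.

0.2353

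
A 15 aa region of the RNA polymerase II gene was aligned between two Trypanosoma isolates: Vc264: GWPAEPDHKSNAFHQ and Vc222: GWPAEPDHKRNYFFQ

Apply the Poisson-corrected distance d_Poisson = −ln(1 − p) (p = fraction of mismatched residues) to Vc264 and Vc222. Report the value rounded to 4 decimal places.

The sequences differ at positions 10 (S/R), 12 (A/Y), 14 (H/F).
p = 3/15 = 0.200000.
d = −ln(1 − 0.200000) = −ln(0.800000) = 0.2231.

0.2231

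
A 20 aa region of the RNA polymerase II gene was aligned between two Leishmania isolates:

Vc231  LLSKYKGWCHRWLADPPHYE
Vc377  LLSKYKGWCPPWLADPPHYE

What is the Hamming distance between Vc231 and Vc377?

2

Differing sites — 10:H/P; 11:R/P.
That gives 2 mismatches out of 20 aligned sites, so the Hamming distance is 2.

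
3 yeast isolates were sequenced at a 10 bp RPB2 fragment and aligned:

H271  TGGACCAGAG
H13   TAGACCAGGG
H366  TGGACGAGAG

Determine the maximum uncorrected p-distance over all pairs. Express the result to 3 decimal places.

Pairwise Hamming distances:
  H271 vs H13: 2
  H271 vs H366: 1
  H13 vs H366: 3
The largest is 3 mismatches, between H13 and H366; p = 3/10 = 0.300.

0.300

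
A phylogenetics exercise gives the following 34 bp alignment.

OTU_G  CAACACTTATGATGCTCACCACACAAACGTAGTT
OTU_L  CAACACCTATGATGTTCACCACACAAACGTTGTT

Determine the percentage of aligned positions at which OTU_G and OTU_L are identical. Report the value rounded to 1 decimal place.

91.2%

Differing sites — 7:T/C; 15:C/T; 31:A/T.
31 of the 34 sites match, so the percent identity is 31/34 × 100 = 91.2%.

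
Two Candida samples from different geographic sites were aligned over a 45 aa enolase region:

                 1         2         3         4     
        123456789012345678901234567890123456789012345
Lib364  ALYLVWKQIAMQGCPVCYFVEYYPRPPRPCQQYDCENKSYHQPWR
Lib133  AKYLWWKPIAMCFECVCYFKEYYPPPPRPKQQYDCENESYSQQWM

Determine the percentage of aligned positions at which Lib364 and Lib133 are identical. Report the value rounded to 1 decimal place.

68.9%

The sequences differ at positions 2 (L/K), 5 (V/W), 8 (Q/P), 12 (Q/C), 13 (G/F), 14 (C/E), 15 (P/C), 20 (V/K), 25 (R/P), 30 (C/K), 38 (K/E), 41 (H/S), 43 (P/Q), 45 (R/M).
31 of the 45 sites match, so the percent identity is 31/45 × 100 = 68.9%.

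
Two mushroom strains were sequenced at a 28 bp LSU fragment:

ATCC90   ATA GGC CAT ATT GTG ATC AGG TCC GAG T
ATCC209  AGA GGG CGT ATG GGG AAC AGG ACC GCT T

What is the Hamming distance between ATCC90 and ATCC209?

Differing sites — 2:T/G; 6:C/G; 8:A/G; 12:T/G; 14:T/G; 17:T/A; 22:T/A; 26:A/C; 27:G/T.
That gives 9 mismatches out of 28 aligned sites, so the Hamming distance is 9.

9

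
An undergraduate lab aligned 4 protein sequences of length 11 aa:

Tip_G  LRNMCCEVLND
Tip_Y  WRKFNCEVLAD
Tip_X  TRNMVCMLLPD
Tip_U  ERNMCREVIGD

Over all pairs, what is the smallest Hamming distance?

Pairwise Hamming distances:
  Tip_G vs Tip_Y: 5
  Tip_G vs Tip_X: 5
  Tip_G vs Tip_U: 4
  Tip_Y vs Tip_X: 7
  Tip_Y vs Tip_U: 7
  Tip_X vs Tip_U: 7
The smallest is 4, between Tip_G and Tip_U.

4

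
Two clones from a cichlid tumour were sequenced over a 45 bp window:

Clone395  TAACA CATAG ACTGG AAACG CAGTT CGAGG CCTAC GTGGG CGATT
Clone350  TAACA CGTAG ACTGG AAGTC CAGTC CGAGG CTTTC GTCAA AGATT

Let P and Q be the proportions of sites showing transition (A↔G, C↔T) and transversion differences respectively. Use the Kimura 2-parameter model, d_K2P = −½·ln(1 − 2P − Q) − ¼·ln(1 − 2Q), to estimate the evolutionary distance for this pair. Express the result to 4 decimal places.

0.3043

The sequences differ at positions 7 (A/G, transition), 18 (A/G, transition), 19 (C/T, transition), 20 (G/C, transversion), 25 (T/C, transition), 32 (C/T, transition), 34 (A/T, transversion), 38 (G/C, transversion), 39 (G/A, transition), 40 (G/A, transition), 41 (C/A, transversion).
Of the 11 differences, 7 transitions and 4 transversions over 45 sites: P = 7/45 = 0.155556, Q = 4/45 = 0.088889.
d = −0.5·ln(0.599999) − 0.25·ln(0.822222) = −0.5·(-0.510827) − 0.25·(-0.195745) = 0.3043.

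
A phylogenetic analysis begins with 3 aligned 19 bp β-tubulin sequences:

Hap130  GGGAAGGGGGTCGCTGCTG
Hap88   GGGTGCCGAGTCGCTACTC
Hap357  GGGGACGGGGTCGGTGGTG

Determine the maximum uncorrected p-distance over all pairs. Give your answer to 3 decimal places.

Pairwise Hamming distances:
  Hap130 vs Hap88: 7
  Hap130 vs Hap357: 4
  Hap88 vs Hap357: 8
The largest is 8 mismatches, between Hap88 and Hap357; p = 8/19 = 0.421.

0.421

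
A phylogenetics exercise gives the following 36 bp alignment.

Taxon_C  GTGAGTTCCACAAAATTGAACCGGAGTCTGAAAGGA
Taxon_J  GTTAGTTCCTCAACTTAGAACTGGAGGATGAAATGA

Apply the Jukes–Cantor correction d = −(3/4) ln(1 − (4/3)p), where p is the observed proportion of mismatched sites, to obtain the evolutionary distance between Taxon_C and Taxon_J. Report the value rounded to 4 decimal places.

The sequences differ at positions 3 (G/T), 10 (A/T), 14 (A/C), 15 (A/T), 17 (T/A), 22 (C/T), 27 (T/G), 28 (C/A), 34 (G/T).
p = 9/36 = 0.250000.
d = −0.75 · ln(1 − (4/3)·0.250000) = −0.75 · ln(0.666667) = −0.75 · (-0.405465) = 0.3041.

0.3041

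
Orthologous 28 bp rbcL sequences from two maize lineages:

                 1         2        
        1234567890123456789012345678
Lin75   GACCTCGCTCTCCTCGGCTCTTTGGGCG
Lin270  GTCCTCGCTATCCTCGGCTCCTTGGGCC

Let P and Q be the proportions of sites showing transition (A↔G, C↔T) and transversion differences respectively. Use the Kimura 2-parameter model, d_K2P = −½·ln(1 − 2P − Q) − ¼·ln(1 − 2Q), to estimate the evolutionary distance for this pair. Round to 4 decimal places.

0.1586

The sequences differ at positions 2 (A/T, transversion), 10 (C/A, transversion), 21 (T/C, transition), 28 (G/C, transversion).
Of the 4 differences, 1 transition and 3 transversions over 28 sites: P = 1/28 = 0.035714, Q = 3/28 = 0.107143.
d = −0.5·ln(0.821429) − 0.25·ln(0.785714) = −0.5·(-0.196710) − 0.25·(-0.241162) = 0.1586.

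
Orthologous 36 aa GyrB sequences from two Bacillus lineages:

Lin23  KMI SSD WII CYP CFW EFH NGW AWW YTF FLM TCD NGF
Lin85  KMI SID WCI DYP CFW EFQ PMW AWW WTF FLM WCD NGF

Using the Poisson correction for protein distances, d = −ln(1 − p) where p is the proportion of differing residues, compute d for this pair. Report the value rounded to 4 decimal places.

Differing sites — 5:S/I; 8:I/C; 10:C/D; 18:H/Q; 19:N/P; 20:G/M; 25:Y/W; 31:T/W.
p = 8/36 = 0.222222.
d = −ln(1 − 0.222222) = −ln(0.777778) = 0.2513.

0.2513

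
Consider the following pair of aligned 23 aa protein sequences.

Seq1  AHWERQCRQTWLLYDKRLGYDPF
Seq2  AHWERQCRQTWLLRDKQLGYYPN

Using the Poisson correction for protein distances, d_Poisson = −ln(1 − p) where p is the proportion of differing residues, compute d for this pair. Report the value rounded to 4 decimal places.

Differing sites — 14:Y/R; 17:R/Q; 21:D/Y; 23:F/N.
p = 4/23 = 0.173913.
d = −ln(1 − 0.173913) = −ln(0.826087) = 0.1911.

0.1911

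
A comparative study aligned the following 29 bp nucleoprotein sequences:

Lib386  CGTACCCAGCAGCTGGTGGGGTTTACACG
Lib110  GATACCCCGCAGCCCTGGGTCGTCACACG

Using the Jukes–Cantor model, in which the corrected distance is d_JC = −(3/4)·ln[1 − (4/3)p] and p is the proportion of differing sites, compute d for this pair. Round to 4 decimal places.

Differing sites — 1:C/G; 2:G/A; 8:A/C; 14:T/C; 15:G/C; 16:G/T; 17:T/G; 20:G/T; 21:G/C; 22:T/G; 24:T/C.
p = 11/29 = 0.379310.
d = −0.75 · ln(1 − (4/3)·0.379310) = −0.75 · ln(0.494253) = −0.75 · (-0.704708) = 0.5285.

0.5285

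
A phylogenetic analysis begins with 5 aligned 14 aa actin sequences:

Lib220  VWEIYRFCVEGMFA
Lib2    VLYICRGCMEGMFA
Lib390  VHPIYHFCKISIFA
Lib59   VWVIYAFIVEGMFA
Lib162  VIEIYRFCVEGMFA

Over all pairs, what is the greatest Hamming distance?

Pairwise Hamming distances:
  Lib220 vs Lib2: 5
  Lib220 vs Lib390: 7
  Lib220 vs Lib59: 3
  Lib220 vs Lib162: 1
  Lib2 vs Lib390: 9
  Lib2 vs Lib59: 7
  Lib2 vs Lib162: 5
  Lib390 vs Lib59: 8
  Lib390 vs Lib162: 7
  Lib59 vs Lib162: 4
The largest is 9, between Lib2 and Lib390.

9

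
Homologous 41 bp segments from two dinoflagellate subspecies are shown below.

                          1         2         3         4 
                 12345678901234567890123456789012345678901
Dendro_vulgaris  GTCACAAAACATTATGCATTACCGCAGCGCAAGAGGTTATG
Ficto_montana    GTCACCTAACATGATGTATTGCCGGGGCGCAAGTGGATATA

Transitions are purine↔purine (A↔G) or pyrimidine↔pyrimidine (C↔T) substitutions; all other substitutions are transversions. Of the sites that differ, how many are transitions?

4

The sequences differ at positions 6 (A/C, transversion), 7 (A/T, transversion), 13 (T/G, transversion), 17 (C/T, transition), 21 (A/G, transition), 25 (C/G, transversion), 26 (A/G, transition), 34 (A/T, transversion), 37 (T/A, transversion), 41 (G/A, transition).
Of the 10 differences, 4 transitions and 6 transversions, so the answer is 4.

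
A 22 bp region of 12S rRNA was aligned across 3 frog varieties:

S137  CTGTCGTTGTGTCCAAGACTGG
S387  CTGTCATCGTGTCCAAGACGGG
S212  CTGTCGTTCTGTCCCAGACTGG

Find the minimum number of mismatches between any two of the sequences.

Pairwise Hamming distances:
  S137 vs S387: 3
  S137 vs S212: 2
  S387 vs S212: 5
The smallest is 2, between S137 and S212.

2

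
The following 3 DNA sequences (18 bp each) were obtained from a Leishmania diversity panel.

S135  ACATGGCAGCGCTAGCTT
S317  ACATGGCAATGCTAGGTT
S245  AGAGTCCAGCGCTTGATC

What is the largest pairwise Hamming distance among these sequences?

Pairwise Hamming distances:
  S135 vs S317: 3
  S135 vs S245: 7
  S317 vs S245: 9
The largest is 9, between S317 and S245.

9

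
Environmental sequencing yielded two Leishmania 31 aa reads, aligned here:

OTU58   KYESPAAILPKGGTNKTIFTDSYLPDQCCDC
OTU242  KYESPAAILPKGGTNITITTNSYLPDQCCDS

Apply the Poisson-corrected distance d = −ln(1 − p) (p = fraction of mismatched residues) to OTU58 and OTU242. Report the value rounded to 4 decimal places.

Mismatches occur at site 16 (K→I), site 19 (F→T), site 21 (D→N), site 31 (C→S).
p = 4/31 = 0.129032.
d = −ln(1 − 0.129032) = −ln(0.870968) = 0.1382.

0.1382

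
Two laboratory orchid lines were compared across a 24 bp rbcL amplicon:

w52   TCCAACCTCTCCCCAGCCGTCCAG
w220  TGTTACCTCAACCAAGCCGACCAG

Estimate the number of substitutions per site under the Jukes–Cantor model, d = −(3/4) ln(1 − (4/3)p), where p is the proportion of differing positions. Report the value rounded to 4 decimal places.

Differing sites — 2:C/G; 3:C/T; 4:A/T; 10:T/A; 11:C/A; 14:C/A; 20:T/A.
p = 7/24 = 0.291667.
d = −0.75 · ln(1 − (4/3)·0.291667) = −0.75 · ln(0.611111) = −0.75 · (-0.492477) = 0.3694.

0.3694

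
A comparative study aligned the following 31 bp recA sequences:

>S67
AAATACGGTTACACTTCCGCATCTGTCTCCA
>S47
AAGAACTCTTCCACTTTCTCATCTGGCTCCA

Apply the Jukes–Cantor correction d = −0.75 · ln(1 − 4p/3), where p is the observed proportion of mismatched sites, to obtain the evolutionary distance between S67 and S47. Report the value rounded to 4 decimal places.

The sequences differ at positions 3 (A/G), 4 (T/A), 7 (G/T), 8 (G/C), 11 (A/C), 17 (C/T), 19 (G/T), 26 (T/G).
p = 8/31 = 0.258065.
d = −0.75 · ln(1 − (4/3)·0.258065) = −0.75 · ln(0.655913) = −0.75 · (-0.421727) = 0.3163.

0.3163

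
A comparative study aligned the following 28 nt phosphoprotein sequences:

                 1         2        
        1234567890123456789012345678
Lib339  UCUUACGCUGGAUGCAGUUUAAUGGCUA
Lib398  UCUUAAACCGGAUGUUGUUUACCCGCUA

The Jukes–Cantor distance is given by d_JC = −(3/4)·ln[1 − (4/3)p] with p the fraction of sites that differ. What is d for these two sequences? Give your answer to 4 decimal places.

0.3597

Mismatches occur at site 6 (C/A), site 7 (G/A), site 9 (U/C), site 15 (C/U), site 16 (A/U), site 22 (A/C), site 23 (U/C), site 24 (G/C).
p = 8/28 = 0.285714.
d = −0.75 · ln(1 − (4/3)·0.285714) = −0.75 · ln(0.619048) = −0.75 · (-0.479572) = 0.3597.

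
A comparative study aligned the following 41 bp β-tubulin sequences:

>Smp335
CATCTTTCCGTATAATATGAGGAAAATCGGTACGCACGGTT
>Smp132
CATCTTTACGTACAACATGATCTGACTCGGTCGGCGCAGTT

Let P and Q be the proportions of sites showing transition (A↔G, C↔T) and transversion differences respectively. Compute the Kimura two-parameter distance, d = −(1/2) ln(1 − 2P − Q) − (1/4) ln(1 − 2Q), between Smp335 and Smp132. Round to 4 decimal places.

Differing sites — 8:C/A (Tv); 13:T/C (Ti); 16:T/C (Ti); 21:G/T (Tv); 22:G/C (Tv); 23:A/T (Tv); 24:A/G (Ti); 26:A/C (Tv); 32:A/C (Tv); 33:C/G (Tv); 36:A/G (Ti); 38:G/A (Ti).
Of the 12 differences, 5 transitions and 7 transversions over 41 sites: P = 5/41 = 0.121951, Q = 7/41 = 0.170732.
d = −0.5·ln(0.585366) − 0.25·ln(0.658536) = −0.5·(-0.535518) − 0.25·(-0.417736) = 0.3722.

0.3722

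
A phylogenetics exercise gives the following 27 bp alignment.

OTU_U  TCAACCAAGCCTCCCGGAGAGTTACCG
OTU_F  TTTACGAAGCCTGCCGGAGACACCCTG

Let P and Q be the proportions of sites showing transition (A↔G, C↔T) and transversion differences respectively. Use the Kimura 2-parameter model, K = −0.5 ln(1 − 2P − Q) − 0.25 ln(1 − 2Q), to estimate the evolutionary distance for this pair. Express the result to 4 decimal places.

0.4408

Differing sites — 2:C/T (Ti); 3:A/T (Tv); 6:C/G (Tv); 13:C/G (Tv); 21:G/C (Tv); 22:T/A (Tv); 23:T/C (Ti); 24:A/C (Tv); 26:C/T (Ti).
Of the 9 differences, 3 transitions and 6 transversions over 27 sites: P = 3/27 = 0.111111, Q = 6/27 = 0.222222.
d = −0.5·ln(0.555556) − 0.25·ln(0.555556) = −0.5·(-0.587786) − 0.25·(-0.587786) = 0.4408.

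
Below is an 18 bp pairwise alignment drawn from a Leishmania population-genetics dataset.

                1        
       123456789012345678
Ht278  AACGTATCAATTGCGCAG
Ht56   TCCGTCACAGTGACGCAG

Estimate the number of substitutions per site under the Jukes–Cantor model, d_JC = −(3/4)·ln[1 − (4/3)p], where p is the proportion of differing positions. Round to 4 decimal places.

Mismatches occur at site 1 (A→T), site 2 (A→C), site 6 (A→C), site 7 (T→A), site 10 (A→G), site 12 (T→G), site 13 (G→A).
p = 7/18 = 0.388889.
d = −0.75 · ln(1 − (4/3)·0.388889) = −0.75 · ln(0.481481) = −0.75 · (-0.730889) = 0.5482.

0.5482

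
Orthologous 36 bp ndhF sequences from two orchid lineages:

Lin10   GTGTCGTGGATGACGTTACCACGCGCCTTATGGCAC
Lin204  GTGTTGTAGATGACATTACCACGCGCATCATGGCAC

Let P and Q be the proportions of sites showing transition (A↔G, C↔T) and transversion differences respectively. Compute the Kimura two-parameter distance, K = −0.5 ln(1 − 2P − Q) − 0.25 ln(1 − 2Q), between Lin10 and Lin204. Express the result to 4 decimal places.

Mismatches occur at site 5 (C→T, transition), site 8 (G→A, transition), site 15 (G→A, transition), site 27 (C→A, transversion), site 29 (T→C, transition).
Of the 5 differences, 4 transitions and 1 transversion over 36 sites: P = 4/36 = 0.111111, Q = 1/36 = 0.027778.
d = −0.5·ln(0.750000) − 0.25·ln(0.944444) = −0.5·(-0.287682) − 0.25·(-0.057159) = 0.1581.

0.1581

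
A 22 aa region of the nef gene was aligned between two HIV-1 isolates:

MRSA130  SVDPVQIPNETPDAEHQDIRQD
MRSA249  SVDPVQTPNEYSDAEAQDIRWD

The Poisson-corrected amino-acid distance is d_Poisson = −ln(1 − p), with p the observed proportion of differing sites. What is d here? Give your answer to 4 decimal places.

0.2578

Differing sites — 7:I/T; 11:T/Y; 12:P/S; 16:H/A; 21:Q/W.
p = 5/22 = 0.227273.
d = −ln(1 − 0.227273) = −ln(0.772727) = 0.2578.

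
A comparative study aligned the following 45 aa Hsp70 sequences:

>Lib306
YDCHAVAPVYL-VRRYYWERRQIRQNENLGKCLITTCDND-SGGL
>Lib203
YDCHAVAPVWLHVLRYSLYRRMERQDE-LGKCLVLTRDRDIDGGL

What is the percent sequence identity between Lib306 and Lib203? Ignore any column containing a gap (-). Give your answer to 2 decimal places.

69.05%

Excluding the 3 gap columns leaves 42 comparable sites.
Mismatches occur at site 10 (Y→W), site 14 (R→L), site 17 (Y→S), site 18 (W→L), site 19 (E→Y), site 22 (Q→M), site 23 (I→E), site 26 (N→D), site 34 (I→V), site 35 (T→L), site 37 (C→R), site 39 (N→R), site 42 (S→D).
29 of the 42 comparable sites match, so the percent identity is 29/42 × 100 = 69.05%.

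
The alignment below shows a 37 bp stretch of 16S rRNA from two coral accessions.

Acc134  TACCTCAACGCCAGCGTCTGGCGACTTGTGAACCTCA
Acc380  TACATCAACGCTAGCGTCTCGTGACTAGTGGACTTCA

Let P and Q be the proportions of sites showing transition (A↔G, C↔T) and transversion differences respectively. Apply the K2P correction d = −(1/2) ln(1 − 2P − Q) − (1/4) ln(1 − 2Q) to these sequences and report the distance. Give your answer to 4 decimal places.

0.2206

The sequences differ at positions 4 (C/A, transversion), 12 (C/T, transition), 20 (G/C, transversion), 22 (C/T, transition), 27 (T/A, transversion), 31 (A/G, transition), 34 (C/T, transition).
Of the 7 differences, 4 transitions and 3 transversions over 37 sites: P = 4/37 = 0.108108, Q = 3/37 = 0.081081.
d = −0.5·ln(0.702703) − 0.25·ln(0.837838) = −0.5·(-0.352821) − 0.25·(-0.176931) = 0.2206.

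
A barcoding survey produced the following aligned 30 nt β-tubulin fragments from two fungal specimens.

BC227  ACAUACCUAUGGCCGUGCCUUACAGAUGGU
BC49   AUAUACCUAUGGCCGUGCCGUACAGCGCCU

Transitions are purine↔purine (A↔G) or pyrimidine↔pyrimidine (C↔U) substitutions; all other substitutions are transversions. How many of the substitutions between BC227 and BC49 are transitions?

1

The sequences differ at positions 2 (C/U, transition), 20 (U/G, transversion), 26 (A/C, transversion), 27 (U/G, transversion), 28 (G/C, transversion), 29 (G/C, transversion).
Of the 6 differences, 1 transition and 5 transversions, so the answer is 1.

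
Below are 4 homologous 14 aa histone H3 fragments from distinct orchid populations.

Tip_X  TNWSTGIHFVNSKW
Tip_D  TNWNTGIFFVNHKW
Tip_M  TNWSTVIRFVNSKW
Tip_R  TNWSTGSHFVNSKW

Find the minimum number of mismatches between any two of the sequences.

1

Pairwise Hamming distances:
  Tip_X vs Tip_D: 3
  Tip_X vs Tip_M: 2
  Tip_X vs Tip_R: 1
  Tip_D vs Tip_M: 4
  Tip_D vs Tip_R: 4
  Tip_M vs Tip_R: 3
The smallest is 1, between Tip_X and Tip_R.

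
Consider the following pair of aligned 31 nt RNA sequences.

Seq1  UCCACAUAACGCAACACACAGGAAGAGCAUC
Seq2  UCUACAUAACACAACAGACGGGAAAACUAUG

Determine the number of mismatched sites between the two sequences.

Mismatches occur at site 3 (C/U), site 11 (G/A), site 17 (C/G), site 20 (A/G), site 25 (G/A), site 27 (G/C), site 28 (C/U), site 31 (C/G).
That gives 8 mismatches out of 31 aligned sites, so the Hamming distance is 8.

8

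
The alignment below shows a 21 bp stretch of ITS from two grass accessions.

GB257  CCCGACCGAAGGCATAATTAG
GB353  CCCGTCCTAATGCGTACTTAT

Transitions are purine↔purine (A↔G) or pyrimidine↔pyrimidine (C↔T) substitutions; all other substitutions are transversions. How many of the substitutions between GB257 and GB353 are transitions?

Differing sites — 5:A/T (Tv); 8:G/T (Tv); 11:G/T (Tv); 14:A/G (Ti); 17:A/C (Tv); 21:G/T (Tv).
Of the 6 differences, 1 transition and 5 transversions, so the answer is 1.

1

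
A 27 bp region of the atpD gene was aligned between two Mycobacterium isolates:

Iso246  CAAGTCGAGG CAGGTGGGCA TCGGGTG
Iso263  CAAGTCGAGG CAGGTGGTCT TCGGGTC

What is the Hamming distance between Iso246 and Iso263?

Mismatches occur at site 18 (G→T), site 20 (A→T), site 27 (G→C).
That gives 3 mismatches out of 27 aligned sites, so the Hamming distance is 3.

3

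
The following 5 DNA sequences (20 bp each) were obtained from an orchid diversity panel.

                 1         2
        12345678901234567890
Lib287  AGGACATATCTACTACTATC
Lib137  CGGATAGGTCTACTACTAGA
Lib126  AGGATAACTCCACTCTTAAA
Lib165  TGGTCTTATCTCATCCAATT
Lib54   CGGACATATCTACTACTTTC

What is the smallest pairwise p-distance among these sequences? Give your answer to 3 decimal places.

Pairwise Hamming distances:
  Lib287 vs Lib137: 6
  Lib287 vs Lib126: 8
  Lib287 vs Lib165: 8
  Lib287 vs Lib54: 2
  Lib137 vs Lib126: 7
  Lib137 vs Lib165: 12
  Lib137 vs Lib54: 6
  Lib126 vs Lib165: 13
  Lib126 vs Lib54: 10
  Lib165 vs Lib54: 9
The smallest is 2 mismatches, between Lib287 and Lib54; p = 2/20 = 0.100.

0.100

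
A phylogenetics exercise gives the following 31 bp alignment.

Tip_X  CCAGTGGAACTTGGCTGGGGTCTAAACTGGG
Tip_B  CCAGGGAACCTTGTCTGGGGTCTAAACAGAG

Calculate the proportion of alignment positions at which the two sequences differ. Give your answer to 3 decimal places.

The sequences differ at positions 5 (T/G), 7 (G/A), 9 (A/C), 14 (G/T), 28 (T/A), 30 (G/A).
There are 6 differences over 31 sites, so p = 6/31 = 0.194.

0.194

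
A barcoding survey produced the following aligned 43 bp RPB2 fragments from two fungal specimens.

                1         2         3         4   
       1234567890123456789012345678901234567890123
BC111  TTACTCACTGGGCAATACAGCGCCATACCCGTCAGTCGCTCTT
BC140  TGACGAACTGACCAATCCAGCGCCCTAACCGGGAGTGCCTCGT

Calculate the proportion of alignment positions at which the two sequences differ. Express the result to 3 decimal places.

The sequences differ at positions 2 (T/G), 5 (T/G), 6 (C/A), 11 (G/A), 12 (G/C), 17 (A/C), 25 (A/C), 28 (C/A), 32 (T/G), 33 (C/G), 37 (C/G), 38 (G/C), 42 (T/G).
There are 13 differences over 43 sites, so p = 13/43 = 0.302.

0.302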